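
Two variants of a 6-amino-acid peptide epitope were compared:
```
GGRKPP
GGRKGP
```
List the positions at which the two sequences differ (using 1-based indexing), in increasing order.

Differences at position 5 (P→G).

5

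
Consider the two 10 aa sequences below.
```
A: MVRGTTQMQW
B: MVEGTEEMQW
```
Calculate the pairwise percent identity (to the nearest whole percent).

70%

3 positions differ (3, 6, 7), so 7 of 10 match: 7/10 = 70%.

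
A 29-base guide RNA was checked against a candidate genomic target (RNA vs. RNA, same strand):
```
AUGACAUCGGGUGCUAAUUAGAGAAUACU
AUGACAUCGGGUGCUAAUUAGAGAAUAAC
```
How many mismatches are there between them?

Mismatches (1-based): position 28: C→A; position 29: U→C.

2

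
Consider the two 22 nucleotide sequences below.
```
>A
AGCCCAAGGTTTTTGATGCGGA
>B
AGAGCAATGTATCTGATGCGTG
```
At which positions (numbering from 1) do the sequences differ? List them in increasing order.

3, 4, 8, 11, 13, 21, 22

Differences at position 3 (C→A), position 4 (C→G), position 8 (G→T), position 11 (T→A), position 13 (T→C), position 21 (G→T), position 22 (A→G).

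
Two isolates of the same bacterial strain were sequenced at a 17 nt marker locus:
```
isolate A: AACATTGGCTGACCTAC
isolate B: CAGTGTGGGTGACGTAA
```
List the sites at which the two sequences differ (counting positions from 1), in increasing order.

Differences at site 1 (A→C), site 3 (C→G), site 4 (A→T), site 5 (T→G), site 9 (C→G), site 14 (C→G), site 17 (C→A).

1, 3, 4, 5, 9, 14, 17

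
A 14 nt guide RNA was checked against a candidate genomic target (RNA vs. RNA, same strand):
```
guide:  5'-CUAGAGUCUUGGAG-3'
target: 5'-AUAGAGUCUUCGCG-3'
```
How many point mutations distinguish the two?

Mismatches (1-based): site 1: C→A; site 11: G→C; site 13: A→C.

3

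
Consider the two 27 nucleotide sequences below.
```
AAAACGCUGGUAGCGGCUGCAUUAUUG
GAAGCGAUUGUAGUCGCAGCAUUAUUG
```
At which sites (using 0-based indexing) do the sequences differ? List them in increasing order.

0, 3, 6, 8, 13, 14, 17

Scanning 0-based: 0: A/G; 3: A/G; 6: C/A; 8: G/U; 13: C/U; 14: G/C; 17: U/A.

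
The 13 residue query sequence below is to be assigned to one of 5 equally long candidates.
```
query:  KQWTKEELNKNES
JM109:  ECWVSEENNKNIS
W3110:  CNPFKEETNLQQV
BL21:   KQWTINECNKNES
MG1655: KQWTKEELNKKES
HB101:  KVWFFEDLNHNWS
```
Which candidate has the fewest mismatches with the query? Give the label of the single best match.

MG1655

JM109 differs at 6 positions; W3110 differs at 9 positions; BL21 differs at 3 positions; MG1655 differs at 1 position; HB101 differs at 6 positions. The closest is MG1655.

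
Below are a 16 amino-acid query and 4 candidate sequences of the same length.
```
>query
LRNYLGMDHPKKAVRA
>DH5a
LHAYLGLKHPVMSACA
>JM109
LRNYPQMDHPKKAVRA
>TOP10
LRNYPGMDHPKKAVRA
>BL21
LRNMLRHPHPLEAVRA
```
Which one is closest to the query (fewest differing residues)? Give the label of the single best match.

Hamming distances to query — DH5a: 9; JM109: 2; TOP10: 1; BL21: 6.
Smallest is TOP10 with 1 mismatch.

TOP10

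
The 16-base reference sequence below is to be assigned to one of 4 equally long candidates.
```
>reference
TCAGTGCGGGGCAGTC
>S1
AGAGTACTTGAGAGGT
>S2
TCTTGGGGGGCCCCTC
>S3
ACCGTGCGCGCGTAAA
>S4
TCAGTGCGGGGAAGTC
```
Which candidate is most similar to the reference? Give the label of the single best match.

S1 differs at 9 positions; S2 differs at 7 positions; S3 differs at 9 positions; S4 differs at 1 position. The closest is S4.

S4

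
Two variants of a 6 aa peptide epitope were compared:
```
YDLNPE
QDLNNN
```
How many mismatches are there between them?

3

Comparing position by position, 3 residues differ: 1 (Y/Q), 5 (P/N), 6 (E/N).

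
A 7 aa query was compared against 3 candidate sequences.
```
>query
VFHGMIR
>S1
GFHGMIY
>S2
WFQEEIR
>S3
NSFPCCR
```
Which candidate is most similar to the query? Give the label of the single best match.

S1 differs at 2 residues; S2 differs at 4 residues; S3 differs at 6 residues. The closest is S1.

S1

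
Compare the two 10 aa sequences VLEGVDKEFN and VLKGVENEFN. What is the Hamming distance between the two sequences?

Mismatches (1-based): position 3: E→K; position 6: D→E; position 7: K→N.

3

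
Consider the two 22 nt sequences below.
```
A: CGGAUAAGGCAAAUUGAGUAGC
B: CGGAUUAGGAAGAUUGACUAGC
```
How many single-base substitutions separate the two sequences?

The sequences differ at positions 6, 10, 12, 18 (1-based) — 4 in total.

4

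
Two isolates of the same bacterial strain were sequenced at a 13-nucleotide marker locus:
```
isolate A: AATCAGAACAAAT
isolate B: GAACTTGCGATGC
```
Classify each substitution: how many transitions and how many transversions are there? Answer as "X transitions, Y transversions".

Transitions (purine↔purine or pyrimidine↔pyrimidine): 1 A→G, 7 A→G, 12 A→G, 13 T→C.
Transversions (purine↔pyrimidine): 3 T→A, 5 A→T, 6 G→T, 8 A→C, 9 C→G, 11 A→T.

4 transitions, 6 transversions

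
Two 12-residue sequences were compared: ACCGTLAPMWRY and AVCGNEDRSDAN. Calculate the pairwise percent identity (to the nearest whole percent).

25%

Mismatches at positions 2, 5, 6, 7, 8, 9, 10, 11, 12 (1-based): 9 of 12.
Identical positions: 3/12 = 25% → 25%.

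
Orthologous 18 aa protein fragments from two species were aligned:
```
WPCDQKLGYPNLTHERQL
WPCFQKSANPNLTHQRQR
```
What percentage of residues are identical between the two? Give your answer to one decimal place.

66.7%

6 positions differ (4, 7, 8, 9, 15, 18), so 12 of 18 match: 12/18 = 66.67%.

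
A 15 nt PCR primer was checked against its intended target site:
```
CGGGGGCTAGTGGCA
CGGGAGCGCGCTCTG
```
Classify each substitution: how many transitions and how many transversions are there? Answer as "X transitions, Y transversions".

Transitions (purine↔purine or pyrimidine↔pyrimidine): 5 G→A, 11 T→C, 14 C→T, 15 A→G.
Transversions (purine↔pyrimidine): 8 T→G, 9 A→C, 12 G→T, 13 G→C.

4 transitions, 4 transversions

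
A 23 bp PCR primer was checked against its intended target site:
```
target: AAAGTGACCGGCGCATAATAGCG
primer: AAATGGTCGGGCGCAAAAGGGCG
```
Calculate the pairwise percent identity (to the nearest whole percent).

70%

Mismatches at positions 4, 5, 7, 9, 16, 19, 20 (1-based): 7 of 23.
Identical positions: 16/23 = 69.57% → 70%.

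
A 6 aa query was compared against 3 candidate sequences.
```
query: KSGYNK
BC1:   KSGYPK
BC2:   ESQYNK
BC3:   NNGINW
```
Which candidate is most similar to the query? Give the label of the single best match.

BC1 differs at 1 position; BC2 differs at 2 positions; BC3 differs at 4 positions. The closest is BC1.

BC1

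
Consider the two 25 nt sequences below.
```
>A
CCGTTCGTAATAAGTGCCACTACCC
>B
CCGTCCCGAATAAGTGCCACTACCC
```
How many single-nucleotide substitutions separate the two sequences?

The sequences differ at positions 5, 7, 8 (1-based) — 3 in total.

3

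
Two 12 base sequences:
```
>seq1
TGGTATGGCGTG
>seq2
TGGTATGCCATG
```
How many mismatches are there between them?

2

Mismatches (1-based): site 8: G→C; site 10: G→A.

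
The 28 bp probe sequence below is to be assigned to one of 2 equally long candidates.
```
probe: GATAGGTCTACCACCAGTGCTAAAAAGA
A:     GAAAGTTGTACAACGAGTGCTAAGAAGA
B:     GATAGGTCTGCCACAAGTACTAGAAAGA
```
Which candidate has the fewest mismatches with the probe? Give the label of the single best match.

B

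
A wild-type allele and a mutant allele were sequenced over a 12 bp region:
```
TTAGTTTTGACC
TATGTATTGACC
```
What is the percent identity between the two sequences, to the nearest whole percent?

3 positions differ (2, 3, 6), so 9 of 12 match: 9/12 = 75%.

75%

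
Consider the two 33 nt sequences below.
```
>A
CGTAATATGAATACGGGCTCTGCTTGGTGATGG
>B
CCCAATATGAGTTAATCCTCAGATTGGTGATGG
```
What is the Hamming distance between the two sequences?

10

Comparing position by position, 10 positions differ: 2 (G/C), 3 (T/C), 11 (A/G), 13 (A/T), 14 (C/A), 15 (G/A), 16 (G/T), 17 (G/C), 21 (T/A), 23 (C/A).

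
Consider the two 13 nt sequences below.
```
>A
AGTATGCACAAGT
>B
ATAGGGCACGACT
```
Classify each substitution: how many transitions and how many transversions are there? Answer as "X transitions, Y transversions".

2 transitions, 4 transversions

Mismatches (1-based):
base 2: G→T (purine→pyrimidine, transversion)
base 3: T→A (pyrimidine→purine, transversion)
base 4: A→G (purine→purine, transition)
base 5: T→G (pyrimidine→purine, transversion)
base 10: A→G (purine→purine, transition)
base 12: G→C (purine→pyrimidine, transversion)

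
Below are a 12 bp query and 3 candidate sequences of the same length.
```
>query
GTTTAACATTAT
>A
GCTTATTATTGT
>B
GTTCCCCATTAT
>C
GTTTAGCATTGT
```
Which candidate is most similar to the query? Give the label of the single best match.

C

A differs at 4 sites; B differs at 3 sites; C differs at 2 sites. The closest is C.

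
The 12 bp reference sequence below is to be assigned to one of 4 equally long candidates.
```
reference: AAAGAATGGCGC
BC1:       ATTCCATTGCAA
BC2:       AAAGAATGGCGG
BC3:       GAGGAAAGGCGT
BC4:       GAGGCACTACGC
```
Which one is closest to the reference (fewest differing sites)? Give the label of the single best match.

BC1 differs at 7 sites; BC2 differs at 1 site; BC3 differs at 4 sites; BC4 differs at 6 sites. The closest is BC2.

BC2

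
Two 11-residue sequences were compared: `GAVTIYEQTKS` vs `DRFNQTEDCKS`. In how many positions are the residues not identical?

Comparing position by position, 8 positions differ: 1 (G/D), 2 (A/R), 3 (V/F), 4 (T/N), 5 (I/Q), 6 (Y/T), 8 (Q/D), 9 (T/C).

8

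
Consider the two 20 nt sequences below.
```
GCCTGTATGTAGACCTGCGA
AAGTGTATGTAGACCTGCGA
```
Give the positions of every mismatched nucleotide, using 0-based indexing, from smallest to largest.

0, 1, 2

Scanning 0-based: 0: G/A; 1: C/A; 2: C/G.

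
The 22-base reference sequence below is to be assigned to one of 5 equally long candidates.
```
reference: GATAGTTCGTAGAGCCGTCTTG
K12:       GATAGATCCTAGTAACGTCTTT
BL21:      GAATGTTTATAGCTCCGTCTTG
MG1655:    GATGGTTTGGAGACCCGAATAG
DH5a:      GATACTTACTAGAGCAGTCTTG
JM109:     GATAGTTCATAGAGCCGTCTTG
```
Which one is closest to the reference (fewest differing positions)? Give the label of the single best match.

K12 differs at 6 positions; BL21 differs at 6 positions; MG1655 differs at 7 positions; DH5a differs at 4 positions; JM109 differs at 1 position. The closest is JM109.

JM109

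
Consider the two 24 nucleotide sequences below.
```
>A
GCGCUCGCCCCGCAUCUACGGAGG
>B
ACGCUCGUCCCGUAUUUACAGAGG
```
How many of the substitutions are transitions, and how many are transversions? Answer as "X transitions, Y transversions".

Transitions (purine↔purine or pyrimidine↔pyrimidine): 1 G→A, 8 C→U, 13 C→U, 16 C→U, 20 G→A.
Transversions (purine↔pyrimidine): none.

5 transitions, 0 transversions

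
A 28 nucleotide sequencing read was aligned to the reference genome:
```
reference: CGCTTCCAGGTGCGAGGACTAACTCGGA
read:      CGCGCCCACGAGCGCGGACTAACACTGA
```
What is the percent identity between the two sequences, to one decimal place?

75.0%

Mismatches at positions 4, 5, 9, 11, 15, 24, 26 (1-based): 7 of 28.
Identical positions: 21/28 = 75% → 75.0%.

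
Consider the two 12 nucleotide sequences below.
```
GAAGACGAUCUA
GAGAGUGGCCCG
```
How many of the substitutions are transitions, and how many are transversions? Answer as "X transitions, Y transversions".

Mismatches (1-based):
position 3: A→G (purine→purine, transition)
position 4: G→A (purine→purine, transition)
position 5: A→G (purine→purine, transition)
position 6: C→U (pyrimidine→pyrimidine, transition)
position 8: A→G (purine→purine, transition)
position 9: U→C (pyrimidine→pyrimidine, transition)
position 11: U→C (pyrimidine→pyrimidine, transition)
position 12: A→G (purine→purine, transition)

8 transitions, 0 transversions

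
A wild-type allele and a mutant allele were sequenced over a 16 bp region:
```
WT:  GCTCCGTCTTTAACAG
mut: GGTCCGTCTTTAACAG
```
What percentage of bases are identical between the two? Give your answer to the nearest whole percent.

1 position differs (2), so 15 of 16 match: 15/16 = 93.75%.

94%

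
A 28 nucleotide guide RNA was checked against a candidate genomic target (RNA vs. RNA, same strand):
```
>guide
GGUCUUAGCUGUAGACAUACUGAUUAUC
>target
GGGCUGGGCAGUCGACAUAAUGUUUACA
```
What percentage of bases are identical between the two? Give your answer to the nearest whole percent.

68%

Mismatches at positions 3, 6, 7, 10, 13, 20, 23, 27, 28 (1-based): 9 of 28.
Identical positions: 19/28 = 67.86% → 68%.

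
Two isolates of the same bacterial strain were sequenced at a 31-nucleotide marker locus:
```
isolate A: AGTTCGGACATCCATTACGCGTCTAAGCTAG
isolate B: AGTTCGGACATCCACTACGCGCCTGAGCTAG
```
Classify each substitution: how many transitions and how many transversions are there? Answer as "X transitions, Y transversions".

3 transitions, 0 transversions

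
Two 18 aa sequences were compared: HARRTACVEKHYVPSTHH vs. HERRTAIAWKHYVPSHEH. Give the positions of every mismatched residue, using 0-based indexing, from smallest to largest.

1, 6, 7, 8, 15, 16

Differences at position 1 (A→E), position 6 (C→I), position 7 (V→A), position 8 (E→W), position 15 (T→H), position 16 (H→E).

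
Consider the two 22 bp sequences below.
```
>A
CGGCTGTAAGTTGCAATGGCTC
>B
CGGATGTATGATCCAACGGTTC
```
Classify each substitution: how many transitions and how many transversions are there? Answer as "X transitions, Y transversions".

2 transitions, 4 transversions

Mismatches (1-based):
site 4: C→A (pyrimidine→purine, transversion)
site 9: A→T (purine→pyrimidine, transversion)
site 11: T→A (pyrimidine→purine, transversion)
site 13: G→C (purine→pyrimidine, transversion)
site 17: T→C (pyrimidine→pyrimidine, transition)
site 20: C→T (pyrimidine→pyrimidine, transition)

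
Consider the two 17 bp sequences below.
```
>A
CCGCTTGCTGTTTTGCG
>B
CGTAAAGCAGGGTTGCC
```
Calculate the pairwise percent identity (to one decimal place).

Mismatches at positions 2, 3, 4, 5, 6, 9, 11, 12, 17 (1-based): 9 of 17.
Identical positions: 8/17 = 47.06% → 47.1%.

47.1%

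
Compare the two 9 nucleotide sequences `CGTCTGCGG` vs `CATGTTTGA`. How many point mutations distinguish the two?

5

The sequences differ at sites 2, 4, 6, 7, 9 (1-based) — 5 in total.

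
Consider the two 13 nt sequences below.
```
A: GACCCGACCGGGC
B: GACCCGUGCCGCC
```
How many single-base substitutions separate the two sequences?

Mismatches (1-based): position 7: A→U; position 8: C→G; position 10: G→C; position 12: G→C.

4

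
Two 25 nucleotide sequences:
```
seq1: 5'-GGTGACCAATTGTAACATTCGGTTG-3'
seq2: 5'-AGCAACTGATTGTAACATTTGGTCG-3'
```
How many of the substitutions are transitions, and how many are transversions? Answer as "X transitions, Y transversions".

7 transitions, 0 transversions

Mismatches (1-based):
site 1: G→A (purine→purine, transition)
site 3: T→C (pyrimidine→pyrimidine, transition)
site 4: G→A (purine→purine, transition)
site 7: C→T (pyrimidine→pyrimidine, transition)
site 8: A→G (purine→purine, transition)
site 20: C→T (pyrimidine→pyrimidine, transition)
site 24: T→C (pyrimidine→pyrimidine, transition)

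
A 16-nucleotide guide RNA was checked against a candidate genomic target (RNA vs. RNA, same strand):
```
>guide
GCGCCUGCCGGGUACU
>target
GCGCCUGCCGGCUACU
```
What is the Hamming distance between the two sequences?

The sequences differ at bases 12 (1-based) — 1 in total.

1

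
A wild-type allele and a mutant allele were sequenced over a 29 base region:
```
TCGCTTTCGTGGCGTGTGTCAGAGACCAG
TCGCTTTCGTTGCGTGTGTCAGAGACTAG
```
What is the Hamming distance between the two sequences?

2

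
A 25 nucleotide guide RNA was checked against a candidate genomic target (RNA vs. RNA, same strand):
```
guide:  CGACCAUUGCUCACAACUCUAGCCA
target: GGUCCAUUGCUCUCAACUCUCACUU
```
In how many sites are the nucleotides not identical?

7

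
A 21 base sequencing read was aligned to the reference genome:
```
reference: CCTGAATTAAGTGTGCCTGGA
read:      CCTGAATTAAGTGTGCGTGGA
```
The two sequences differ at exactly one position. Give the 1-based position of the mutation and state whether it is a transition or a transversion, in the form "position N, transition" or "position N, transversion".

Position 17 changes C→G. C is a pyrimidine and G is a purine, so this is a transversion.

position 17, transversion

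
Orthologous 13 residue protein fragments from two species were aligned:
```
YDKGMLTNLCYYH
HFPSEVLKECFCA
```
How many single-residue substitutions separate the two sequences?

Comparing position by position, 12 positions differ: 1 (Y/H), 2 (D/F), 3 (K/P), 4 (G/S), 5 (M/E), 6 (L/V), 7 (T/L), 8 (N/K), 9 (L/E), 11 (Y/F), 12 (Y/C), 13 (H/A).

12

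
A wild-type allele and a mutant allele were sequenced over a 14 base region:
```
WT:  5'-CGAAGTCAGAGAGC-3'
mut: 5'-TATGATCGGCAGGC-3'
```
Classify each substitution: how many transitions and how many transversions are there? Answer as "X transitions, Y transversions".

Mismatches (1-based):
site 1: C→T (pyrimidine→pyrimidine, transition)
site 2: G→A (purine→purine, transition)
site 3: A→T (purine→pyrimidine, transversion)
site 4: A→G (purine→purine, transition)
site 5: G→A (purine→purine, transition)
site 8: A→G (purine→purine, transition)
site 10: A→C (purine→pyrimidine, transversion)
site 11: G→A (purine→purine, transition)
site 12: A→G (purine→purine, transition)

7 transitions, 2 transversions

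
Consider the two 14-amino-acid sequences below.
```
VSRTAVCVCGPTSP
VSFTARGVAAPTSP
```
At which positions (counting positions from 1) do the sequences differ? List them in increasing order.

Differences at position 3 (R→F), position 6 (V→R), position 7 (C→G), position 9 (C→A), position 10 (G→A).

3, 6, 7, 9, 10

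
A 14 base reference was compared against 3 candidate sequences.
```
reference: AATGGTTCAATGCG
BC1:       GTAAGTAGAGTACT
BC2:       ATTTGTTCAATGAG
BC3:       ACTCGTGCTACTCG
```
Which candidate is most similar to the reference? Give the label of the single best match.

BC2

BC1 differs at 9 bases; BC2 differs at 3 bases; BC3 differs at 6 bases. The closest is BC2.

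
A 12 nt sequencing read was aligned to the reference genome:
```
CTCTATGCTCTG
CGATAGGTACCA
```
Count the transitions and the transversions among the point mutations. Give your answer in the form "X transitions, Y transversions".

Mismatches (1-based):
position 2: T→G (pyrimidine→purine, transversion)
position 3: C→A (pyrimidine→purine, transversion)
position 6: T→G (pyrimidine→purine, transversion)
position 8: C→T (pyrimidine→pyrimidine, transition)
position 9: T→A (pyrimidine→purine, transversion)
position 11: T→C (pyrimidine→pyrimidine, transition)
position 12: G→A (purine→purine, transition)

3 transitions, 4 transversions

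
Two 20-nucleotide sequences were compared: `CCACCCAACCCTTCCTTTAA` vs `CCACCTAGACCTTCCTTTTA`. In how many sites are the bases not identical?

4

Comparing position by position, 4 sites differ: 6 (C/T), 8 (A/G), 9 (C/A), 19 (A/T).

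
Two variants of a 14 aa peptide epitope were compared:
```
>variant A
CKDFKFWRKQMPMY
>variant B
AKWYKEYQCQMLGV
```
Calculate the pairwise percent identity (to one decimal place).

28.6%

Mismatches at positions 1, 3, 4, 6, 7, 8, 9, 12, 13, 14 (1-based): 10 of 14.
Identical positions: 4/14 = 28.57% → 28.6%.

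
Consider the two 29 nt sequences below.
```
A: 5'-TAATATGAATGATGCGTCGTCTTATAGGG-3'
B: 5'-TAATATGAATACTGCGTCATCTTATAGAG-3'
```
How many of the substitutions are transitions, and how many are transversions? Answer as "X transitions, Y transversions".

3 transitions, 1 transversion

Mismatches (1-based):
base 11: G→A (purine→purine, transition)
base 12: A→C (purine→pyrimidine, transversion)
base 19: G→A (purine→purine, transition)
base 28: G→A (purine→purine, transition)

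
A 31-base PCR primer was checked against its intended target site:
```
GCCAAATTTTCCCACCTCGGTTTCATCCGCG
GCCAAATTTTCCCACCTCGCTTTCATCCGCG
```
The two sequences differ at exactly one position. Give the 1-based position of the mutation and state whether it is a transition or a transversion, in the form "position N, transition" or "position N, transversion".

The sequences differ only at position 20: G→C (purine→pyrimidine), a transversion.

position 20, transversion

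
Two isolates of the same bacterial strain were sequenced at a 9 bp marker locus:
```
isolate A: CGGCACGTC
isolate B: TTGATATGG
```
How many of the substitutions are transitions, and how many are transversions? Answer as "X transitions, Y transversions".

1 transition, 7 transversions

Mismatches (1-based):
position 1: C→T (pyrimidine→pyrimidine, transition)
position 2: G→T (purine→pyrimidine, transversion)
position 4: C→A (pyrimidine→purine, transversion)
position 5: A→T (purine→pyrimidine, transversion)
position 6: C→A (pyrimidine→purine, transversion)
position 7: G→T (purine→pyrimidine, transversion)
position 8: T→G (pyrimidine→purine, transversion)
position 9: C→G (pyrimidine→purine, transversion)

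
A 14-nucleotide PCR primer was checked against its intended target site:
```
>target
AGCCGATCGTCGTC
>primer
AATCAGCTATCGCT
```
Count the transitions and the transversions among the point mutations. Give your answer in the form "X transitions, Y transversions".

Mismatches (1-based):
site 2: G→A (purine→purine, transition)
site 3: C→T (pyrimidine→pyrimidine, transition)
site 5: G→A (purine→purine, transition)
site 6: A→G (purine→purine, transition)
site 7: T→C (pyrimidine→pyrimidine, transition)
site 8: C→T (pyrimidine→pyrimidine, transition)
site 9: G→A (purine→purine, transition)
site 13: T→C (pyrimidine→pyrimidine, transition)
site 14: C→T (pyrimidine→pyrimidine, transition)

9 transitions, 0 transversions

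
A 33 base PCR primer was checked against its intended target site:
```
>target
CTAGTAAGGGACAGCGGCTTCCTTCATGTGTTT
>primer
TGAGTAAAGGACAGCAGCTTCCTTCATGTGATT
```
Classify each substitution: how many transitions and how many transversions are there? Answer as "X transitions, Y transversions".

Transitions (purine↔purine or pyrimidine↔pyrimidine): 1 C→T, 8 G→A, 16 G→A.
Transversions (purine↔pyrimidine): 2 T→G, 31 T→A.

3 transitions, 2 transversions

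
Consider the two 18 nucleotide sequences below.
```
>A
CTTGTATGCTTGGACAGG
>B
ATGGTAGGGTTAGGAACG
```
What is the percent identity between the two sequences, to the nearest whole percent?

56%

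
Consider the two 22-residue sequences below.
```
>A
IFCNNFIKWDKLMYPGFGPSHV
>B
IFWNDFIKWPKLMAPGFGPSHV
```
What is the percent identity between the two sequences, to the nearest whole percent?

82%

Mismatches at positions 3, 5, 10, 14 (1-based): 4 of 22.
Identical positions: 18/22 = 81.82% → 82%.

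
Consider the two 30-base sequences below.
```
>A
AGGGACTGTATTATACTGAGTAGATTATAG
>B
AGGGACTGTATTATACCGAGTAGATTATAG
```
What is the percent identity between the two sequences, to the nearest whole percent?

97%

Mismatch at position 17 (1-based): 1 of 30.
Identical positions: 29/30 = 96.67% → 97%.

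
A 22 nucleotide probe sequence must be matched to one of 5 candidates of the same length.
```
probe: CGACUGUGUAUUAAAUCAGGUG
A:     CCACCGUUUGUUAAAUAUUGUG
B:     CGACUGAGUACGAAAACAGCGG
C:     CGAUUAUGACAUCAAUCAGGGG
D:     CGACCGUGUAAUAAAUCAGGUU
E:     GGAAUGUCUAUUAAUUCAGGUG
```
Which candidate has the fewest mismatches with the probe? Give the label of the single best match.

D

Hamming distances to probe — A: 7; B: 6; C: 7; D: 3; E: 4.
Smallest is D with 3 mismatches.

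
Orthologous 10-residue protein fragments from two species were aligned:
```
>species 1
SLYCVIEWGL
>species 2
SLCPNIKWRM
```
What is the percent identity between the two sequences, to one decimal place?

40.0%

Mismatches at positions 3, 4, 5, 7, 9, 10 (1-based): 6 of 10.
Identical positions: 4/10 = 40% → 40.0%.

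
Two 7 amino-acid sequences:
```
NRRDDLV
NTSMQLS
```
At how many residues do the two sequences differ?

5

Comparing position by position, 5 residues differ: 2 (R/T), 3 (R/S), 4 (D/M), 5 (D/Q), 7 (V/S).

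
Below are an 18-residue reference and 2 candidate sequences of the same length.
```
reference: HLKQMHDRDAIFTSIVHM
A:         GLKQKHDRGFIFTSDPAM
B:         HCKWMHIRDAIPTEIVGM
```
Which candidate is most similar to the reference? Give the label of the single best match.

A differs at 7 positions; B differs at 6 positions. The closest is B.

B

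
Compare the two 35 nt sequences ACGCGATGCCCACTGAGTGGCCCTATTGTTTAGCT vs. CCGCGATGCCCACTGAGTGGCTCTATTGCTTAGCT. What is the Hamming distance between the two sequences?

3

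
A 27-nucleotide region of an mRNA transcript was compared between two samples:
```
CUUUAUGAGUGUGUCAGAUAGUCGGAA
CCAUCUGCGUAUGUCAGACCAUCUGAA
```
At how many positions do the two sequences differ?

9

The sequences differ at positions 2, 3, 5, 8, 11, 19, 20, 21, 24 (1-based) — 9 in total.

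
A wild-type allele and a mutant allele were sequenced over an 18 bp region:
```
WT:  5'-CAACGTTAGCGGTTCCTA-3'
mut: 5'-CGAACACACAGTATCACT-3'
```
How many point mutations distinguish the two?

The sequences differ at sites 2, 4, 5, 6, 7, 9, 10, 12, 13, 16, 17, 18 (1-based) — 12 in total.

12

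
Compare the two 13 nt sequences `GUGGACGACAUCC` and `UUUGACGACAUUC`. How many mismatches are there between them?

3

Comparing position by position, 3 positions differ: 1 (G/U), 3 (G/U), 12 (C/U).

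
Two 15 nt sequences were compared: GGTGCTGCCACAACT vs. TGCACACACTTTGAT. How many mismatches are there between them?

11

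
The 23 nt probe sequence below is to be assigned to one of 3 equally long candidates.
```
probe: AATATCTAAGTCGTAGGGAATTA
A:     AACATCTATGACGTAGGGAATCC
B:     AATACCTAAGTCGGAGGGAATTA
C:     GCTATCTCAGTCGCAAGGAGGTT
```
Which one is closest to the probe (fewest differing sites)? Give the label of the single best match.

Hamming distances to probe — A: 5; B: 2; C: 8.
Smallest is B with 2 mismatches.

B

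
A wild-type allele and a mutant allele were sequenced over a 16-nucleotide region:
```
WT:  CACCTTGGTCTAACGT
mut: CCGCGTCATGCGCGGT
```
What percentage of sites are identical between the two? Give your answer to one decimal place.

37.5%

Mismatches at positions 2, 3, 5, 7, 8, 10, 11, 12, 13, 14 (1-based): 10 of 16.
Identical positions: 6/16 = 37.5% → 37.5%.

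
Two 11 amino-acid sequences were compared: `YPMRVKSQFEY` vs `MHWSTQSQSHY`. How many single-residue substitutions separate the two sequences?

The sequences differ at residues 1, 2, 3, 4, 5, 6, 9, 10 (1-based) — 8 in total.

8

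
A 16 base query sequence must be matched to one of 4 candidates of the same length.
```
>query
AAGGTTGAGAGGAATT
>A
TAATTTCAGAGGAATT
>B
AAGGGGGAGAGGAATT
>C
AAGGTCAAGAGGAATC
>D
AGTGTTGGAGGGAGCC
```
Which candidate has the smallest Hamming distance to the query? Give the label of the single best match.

Hamming distances to query — A: 4; B: 2; C: 3; D: 8.
Smallest is B with 2 mismatches.

B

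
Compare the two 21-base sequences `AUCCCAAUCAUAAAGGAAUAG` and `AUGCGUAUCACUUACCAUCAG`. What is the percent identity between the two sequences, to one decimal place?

10 positions differ (3, 5, 6, 11, 12, 13, 15, 16, 18, 19), so 11 of 21 match: 11/21 = 52.38%.

52.4%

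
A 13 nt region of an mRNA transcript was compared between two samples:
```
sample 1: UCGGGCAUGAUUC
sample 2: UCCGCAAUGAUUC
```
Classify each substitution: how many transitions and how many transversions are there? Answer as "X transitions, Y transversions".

Transitions (purine↔purine or pyrimidine↔pyrimidine): none.
Transversions (purine↔pyrimidine): 3 G→C, 5 G→C, 6 C→A.

0 transitions, 3 transversions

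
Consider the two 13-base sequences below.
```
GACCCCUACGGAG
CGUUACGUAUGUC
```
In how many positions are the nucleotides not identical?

11

The sequences differ at positions 1, 2, 3, 4, 5, 7, 8, 9, 10, 12, 13 (1-based) — 11 in total.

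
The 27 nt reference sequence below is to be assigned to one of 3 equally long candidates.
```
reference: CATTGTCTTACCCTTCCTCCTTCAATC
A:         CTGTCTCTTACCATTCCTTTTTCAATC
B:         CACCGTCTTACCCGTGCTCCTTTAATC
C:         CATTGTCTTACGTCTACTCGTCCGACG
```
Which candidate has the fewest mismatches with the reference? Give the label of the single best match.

B

A differs at 6 sites; B differs at 5 sites; C differs at 9 sites. The closest is B.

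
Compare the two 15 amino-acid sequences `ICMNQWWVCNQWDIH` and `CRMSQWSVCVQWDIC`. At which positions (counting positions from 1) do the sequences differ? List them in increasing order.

1, 2, 4, 7, 10, 15

Scanning 1-based: 1: I/C; 2: C/R; 4: N/S; 7: W/S; 10: N/V; 15: H/C.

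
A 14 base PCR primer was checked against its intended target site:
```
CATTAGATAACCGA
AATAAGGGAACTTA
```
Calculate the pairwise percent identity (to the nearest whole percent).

Mismatches at positions 1, 4, 7, 8, 12, 13 (1-based): 6 of 14.
Identical positions: 8/14 = 57.14% → 57%.

57%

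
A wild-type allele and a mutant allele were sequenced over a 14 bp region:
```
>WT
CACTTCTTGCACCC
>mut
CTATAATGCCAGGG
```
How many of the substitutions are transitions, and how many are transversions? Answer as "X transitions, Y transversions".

0 transitions, 9 transversions

Mismatches (1-based):
base 2: A→T (purine→pyrimidine, transversion)
base 3: C→A (pyrimidine→purine, transversion)
base 5: T→A (pyrimidine→purine, transversion)
base 6: C→A (pyrimidine→purine, transversion)
base 8: T→G (pyrimidine→purine, transversion)
base 9: G→C (purine→pyrimidine, transversion)
base 12: C→G (pyrimidine→purine, transversion)
base 13: C→G (pyrimidine→purine, transversion)
base 14: C→G (pyrimidine→purine, transversion)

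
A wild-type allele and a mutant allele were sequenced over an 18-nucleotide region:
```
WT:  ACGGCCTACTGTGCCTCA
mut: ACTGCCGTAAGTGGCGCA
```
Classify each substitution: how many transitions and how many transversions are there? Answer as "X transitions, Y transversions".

Transitions (purine↔purine or pyrimidine↔pyrimidine): none.
Transversions (purine↔pyrimidine): 3 G→T, 7 T→G, 8 A→T, 9 C→A, 10 T→A, 14 C→G, 16 T→G.

0 transitions, 7 transversions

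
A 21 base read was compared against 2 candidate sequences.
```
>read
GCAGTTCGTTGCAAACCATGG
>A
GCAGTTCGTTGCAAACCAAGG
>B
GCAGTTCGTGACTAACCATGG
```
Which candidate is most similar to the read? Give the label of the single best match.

Hamming distances to read — A: 1; B: 3.
Smallest is A with 1 mismatch.

A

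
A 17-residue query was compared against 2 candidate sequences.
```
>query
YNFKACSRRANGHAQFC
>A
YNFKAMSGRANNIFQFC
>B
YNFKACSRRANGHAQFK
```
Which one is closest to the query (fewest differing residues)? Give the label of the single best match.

A differs at 5 residues; B differs at 1 residue. The closest is B.

B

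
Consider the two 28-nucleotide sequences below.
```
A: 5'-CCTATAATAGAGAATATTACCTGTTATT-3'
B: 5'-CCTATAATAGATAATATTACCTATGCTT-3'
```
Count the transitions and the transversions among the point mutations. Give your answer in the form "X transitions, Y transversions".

Transitions (purine↔purine or pyrimidine↔pyrimidine): 23 G→A.
Transversions (purine↔pyrimidine): 12 G→T, 25 T→G, 26 A→C.

1 transition, 3 transversions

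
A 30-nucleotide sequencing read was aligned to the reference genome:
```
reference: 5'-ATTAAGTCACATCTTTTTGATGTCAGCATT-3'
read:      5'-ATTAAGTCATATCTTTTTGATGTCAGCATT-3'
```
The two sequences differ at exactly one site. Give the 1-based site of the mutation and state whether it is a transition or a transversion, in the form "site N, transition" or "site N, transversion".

site 10, transition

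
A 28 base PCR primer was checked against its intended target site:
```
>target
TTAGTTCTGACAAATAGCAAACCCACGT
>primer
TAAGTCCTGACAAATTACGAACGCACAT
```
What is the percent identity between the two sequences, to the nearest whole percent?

Mismatches at positions 2, 6, 16, 17, 19, 23, 27 (1-based): 7 of 28.
Identical positions: 21/28 = 75% → 75%.

75%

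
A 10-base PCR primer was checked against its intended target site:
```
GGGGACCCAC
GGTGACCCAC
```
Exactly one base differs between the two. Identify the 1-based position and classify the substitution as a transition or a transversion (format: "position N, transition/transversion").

Position 3 changes G→T. G is a purine and T is a pyrimidine, so this is a transversion.

position 3, transversion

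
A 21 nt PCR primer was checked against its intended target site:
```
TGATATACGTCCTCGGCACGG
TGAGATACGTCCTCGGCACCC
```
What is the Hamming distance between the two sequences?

3

The sequences differ at bases 4, 20, 21 (1-based) — 3 in total.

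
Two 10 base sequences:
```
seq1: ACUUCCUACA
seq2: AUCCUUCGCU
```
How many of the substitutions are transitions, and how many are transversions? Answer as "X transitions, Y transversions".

Transitions (purine↔purine or pyrimidine↔pyrimidine): 2 C→U, 3 U→C, 4 U→C, 5 C→U, 6 C→U, 7 U→C, 8 A→G.
Transversions (purine↔pyrimidine): 10 A→U.

7 transitions, 1 transversion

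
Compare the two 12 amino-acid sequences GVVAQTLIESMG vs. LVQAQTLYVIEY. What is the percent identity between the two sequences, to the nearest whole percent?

42%

7 positions differ (1, 3, 8, 9, 10, 11, 12), so 5 of 12 match: 5/12 = 41.67%.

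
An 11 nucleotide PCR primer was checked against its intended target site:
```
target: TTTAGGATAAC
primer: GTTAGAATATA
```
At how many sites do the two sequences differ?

The sequences differ at sites 1, 6, 10, 11 (1-based) — 4 in total.

4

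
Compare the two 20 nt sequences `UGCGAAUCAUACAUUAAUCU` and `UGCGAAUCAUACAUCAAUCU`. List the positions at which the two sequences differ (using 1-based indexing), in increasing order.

15

Scanning 1-based: 15: U/C.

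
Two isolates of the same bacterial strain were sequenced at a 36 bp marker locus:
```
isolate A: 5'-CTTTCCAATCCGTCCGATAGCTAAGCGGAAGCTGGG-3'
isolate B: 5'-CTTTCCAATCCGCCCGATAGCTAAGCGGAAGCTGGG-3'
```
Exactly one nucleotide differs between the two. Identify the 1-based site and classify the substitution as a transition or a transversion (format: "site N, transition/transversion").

site 13, transition

The sequences differ only at site 13: T→C (pyrimidine→pyrimidine), a transition.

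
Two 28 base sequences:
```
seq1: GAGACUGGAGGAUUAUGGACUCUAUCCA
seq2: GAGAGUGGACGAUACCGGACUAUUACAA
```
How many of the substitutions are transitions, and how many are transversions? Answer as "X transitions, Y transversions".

1 transition, 8 transversions

Transitions (purine↔purine or pyrimidine↔pyrimidine): 16 U→C.
Transversions (purine↔pyrimidine): 5 C→G, 10 G→C, 14 U→A, 15 A→C, 22 C→A, 24 A→U, 25 U→A, 27 C→A.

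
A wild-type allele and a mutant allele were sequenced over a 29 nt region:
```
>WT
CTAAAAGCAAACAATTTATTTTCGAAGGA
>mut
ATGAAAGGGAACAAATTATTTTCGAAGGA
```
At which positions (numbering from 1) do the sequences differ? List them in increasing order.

1, 3, 8, 9, 15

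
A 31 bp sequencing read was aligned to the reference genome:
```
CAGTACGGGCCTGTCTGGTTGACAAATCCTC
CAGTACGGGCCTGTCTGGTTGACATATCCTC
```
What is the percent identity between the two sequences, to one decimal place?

96.8%

1 position differs (25), so 30 of 31 match: 30/31 = 96.77%.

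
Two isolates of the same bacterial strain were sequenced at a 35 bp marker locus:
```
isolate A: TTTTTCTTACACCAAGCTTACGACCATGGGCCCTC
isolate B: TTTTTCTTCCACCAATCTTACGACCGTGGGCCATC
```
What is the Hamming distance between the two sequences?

4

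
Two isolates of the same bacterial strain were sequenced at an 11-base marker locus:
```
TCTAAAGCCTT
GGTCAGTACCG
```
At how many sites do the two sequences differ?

8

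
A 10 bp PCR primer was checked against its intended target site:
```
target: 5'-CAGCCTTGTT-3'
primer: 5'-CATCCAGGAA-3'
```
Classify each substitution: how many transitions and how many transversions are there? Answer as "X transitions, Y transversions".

Transitions (purine↔purine or pyrimidine↔pyrimidine): none.
Transversions (purine↔pyrimidine): 3 G→T, 6 T→A, 7 T→G, 9 T→A, 10 T→A.

0 transitions, 5 transversions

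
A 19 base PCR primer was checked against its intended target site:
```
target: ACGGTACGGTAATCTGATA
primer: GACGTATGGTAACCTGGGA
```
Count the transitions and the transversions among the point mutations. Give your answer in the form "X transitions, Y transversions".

Transitions (purine↔purine or pyrimidine↔pyrimidine): 1 A→G, 7 C→T, 13 T→C, 17 A→G.
Transversions (purine↔pyrimidine): 2 C→A, 3 G→C, 18 T→G.

4 transitions, 3 transversions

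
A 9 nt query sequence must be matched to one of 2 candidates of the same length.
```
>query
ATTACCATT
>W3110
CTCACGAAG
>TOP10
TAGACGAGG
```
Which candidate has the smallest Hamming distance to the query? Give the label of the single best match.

W3110 differs at 5 bases; TOP10 differs at 6 bases. The closest is W3110.

W3110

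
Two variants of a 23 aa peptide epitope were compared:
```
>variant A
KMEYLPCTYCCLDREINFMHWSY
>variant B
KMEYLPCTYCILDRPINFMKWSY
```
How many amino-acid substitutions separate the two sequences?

The sequences differ at residues 11, 15, 20 (1-based) — 3 in total.

3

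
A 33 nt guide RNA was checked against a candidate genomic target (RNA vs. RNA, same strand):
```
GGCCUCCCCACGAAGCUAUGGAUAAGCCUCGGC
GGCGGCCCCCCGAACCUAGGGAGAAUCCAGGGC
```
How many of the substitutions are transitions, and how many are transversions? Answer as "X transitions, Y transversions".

0 transitions, 9 transversions

Transitions (purine↔purine or pyrimidine↔pyrimidine): none.
Transversions (purine↔pyrimidine): 4 C→G, 5 U→G, 10 A→C, 15 G→C, 19 U→G, 23 U→G, 26 G→U, 29 U→A, 30 C→G.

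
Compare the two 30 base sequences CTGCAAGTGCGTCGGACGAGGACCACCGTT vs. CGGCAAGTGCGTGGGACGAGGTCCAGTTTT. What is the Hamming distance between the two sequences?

6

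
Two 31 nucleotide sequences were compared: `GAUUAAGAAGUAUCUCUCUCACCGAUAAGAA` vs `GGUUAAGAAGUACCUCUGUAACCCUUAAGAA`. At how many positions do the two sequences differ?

6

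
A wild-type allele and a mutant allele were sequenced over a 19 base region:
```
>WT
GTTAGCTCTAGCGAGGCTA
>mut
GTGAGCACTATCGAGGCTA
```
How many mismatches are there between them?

3

The sequences differ at positions 3, 7, 11 (1-based) — 3 in total.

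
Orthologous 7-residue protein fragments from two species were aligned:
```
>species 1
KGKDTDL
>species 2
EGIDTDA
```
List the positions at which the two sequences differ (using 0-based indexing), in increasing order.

0, 2, 6

Differences at position 0 (K→E), position 2 (K→I), position 6 (L→A).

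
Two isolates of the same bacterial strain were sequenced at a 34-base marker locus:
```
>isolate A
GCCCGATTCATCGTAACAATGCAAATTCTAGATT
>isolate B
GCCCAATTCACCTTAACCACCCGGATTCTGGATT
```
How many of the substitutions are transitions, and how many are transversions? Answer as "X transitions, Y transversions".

Transitions (purine↔purine or pyrimidine↔pyrimidine): 5 G→A, 11 T→C, 20 T→C, 23 A→G, 24 A→G, 30 A→G.
Transversions (purine↔pyrimidine): 13 G→T, 18 A→C, 21 G→C.

6 transitions, 3 transversions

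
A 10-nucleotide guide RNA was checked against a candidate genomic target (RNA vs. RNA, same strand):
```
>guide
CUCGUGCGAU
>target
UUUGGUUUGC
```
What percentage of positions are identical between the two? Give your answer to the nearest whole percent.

8 positions differ (1, 3, 5, 6, 7, 8, 9, 10), so 2 of 10 match: 2/10 = 20%.

20%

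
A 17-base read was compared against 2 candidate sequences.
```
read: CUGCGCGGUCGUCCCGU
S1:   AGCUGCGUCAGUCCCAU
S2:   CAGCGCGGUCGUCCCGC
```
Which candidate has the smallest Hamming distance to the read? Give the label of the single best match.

S1 differs at 8 sites; S2 differs at 2 sites. The closest is S2.

S2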